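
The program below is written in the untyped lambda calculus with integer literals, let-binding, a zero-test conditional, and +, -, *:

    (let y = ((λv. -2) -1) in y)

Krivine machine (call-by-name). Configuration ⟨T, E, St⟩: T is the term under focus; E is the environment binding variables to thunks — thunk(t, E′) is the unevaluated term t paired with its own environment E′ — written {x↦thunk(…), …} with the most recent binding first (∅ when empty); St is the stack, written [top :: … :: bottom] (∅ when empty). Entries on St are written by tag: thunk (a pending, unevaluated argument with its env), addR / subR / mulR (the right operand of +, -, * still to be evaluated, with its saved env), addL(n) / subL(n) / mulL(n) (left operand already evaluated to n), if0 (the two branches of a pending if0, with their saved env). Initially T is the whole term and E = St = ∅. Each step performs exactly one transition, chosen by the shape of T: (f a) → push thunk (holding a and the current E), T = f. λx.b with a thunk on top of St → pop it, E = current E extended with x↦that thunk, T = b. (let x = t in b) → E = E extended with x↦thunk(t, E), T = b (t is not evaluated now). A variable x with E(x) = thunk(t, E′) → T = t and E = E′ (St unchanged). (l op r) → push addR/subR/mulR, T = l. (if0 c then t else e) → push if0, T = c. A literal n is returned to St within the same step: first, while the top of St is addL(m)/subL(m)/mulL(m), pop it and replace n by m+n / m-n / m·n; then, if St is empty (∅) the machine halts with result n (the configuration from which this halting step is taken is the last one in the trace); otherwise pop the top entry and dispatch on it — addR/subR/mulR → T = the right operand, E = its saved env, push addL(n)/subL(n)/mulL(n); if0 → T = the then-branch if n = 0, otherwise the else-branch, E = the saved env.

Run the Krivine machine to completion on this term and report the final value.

Answer: -2

Derivation:
0. [T=(let y = ((λv. -2) -1) in y) | E=∅ | St=∅]
1. [T=y | E={y↦thunk(((λv. -2) -1), ∅)} | St=∅]
2. [T=((λv. -2) -1) | E=∅ | St=∅]
3. [T=(λv. -2) | E=∅ | St=[thunk]]
4. [T=-2 | E={v↦thunk(-1, ∅)} | St=∅]
→ final value -2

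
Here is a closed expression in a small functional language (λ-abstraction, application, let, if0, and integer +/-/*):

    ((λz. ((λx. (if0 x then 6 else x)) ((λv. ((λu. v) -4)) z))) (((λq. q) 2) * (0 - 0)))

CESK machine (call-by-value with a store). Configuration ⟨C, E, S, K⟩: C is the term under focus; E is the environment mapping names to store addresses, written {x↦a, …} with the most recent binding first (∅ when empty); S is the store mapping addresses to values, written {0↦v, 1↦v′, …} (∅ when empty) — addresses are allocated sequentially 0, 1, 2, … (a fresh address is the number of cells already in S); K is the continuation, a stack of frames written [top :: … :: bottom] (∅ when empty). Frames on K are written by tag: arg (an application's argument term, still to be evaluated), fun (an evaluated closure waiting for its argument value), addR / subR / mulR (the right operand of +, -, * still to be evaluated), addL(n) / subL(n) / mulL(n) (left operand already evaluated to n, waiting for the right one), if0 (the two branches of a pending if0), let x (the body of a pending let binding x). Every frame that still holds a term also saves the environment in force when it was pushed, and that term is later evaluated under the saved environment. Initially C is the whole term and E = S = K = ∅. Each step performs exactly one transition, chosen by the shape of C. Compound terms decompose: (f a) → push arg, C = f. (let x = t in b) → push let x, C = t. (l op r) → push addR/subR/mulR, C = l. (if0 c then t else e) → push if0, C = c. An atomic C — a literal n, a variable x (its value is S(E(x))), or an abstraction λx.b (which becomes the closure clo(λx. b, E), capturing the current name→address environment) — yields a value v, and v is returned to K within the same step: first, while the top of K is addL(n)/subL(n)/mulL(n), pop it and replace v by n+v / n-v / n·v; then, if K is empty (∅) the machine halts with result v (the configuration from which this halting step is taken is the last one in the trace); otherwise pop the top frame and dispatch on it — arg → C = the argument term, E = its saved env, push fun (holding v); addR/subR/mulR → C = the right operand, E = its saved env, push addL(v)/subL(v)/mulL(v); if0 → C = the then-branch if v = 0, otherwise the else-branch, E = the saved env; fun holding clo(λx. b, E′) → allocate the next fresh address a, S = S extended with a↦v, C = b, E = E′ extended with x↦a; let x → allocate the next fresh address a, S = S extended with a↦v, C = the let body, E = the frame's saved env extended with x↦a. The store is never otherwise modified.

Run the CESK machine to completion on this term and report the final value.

step 0: [C=((λz. ((λx. (if0 x then 6 else x)) ((λv. ((λu. v) -4)) z))) (((λq. q) 2) * (0 - 0))) | E=∅ | S=∅ | K=∅]
step 1: [C=(λz. ((λx. (if0 x then 6 else x)) ((λv. ((λu. v) -4)) z))) | E=∅ | S=∅ | K=[arg]]
step 2: [C=(((λq. q) 2) * (0 - 0)) | E=∅ | S=∅ | K=[fun]]
step 3: [C=((λq. q) 2) | E=∅ | S=∅ | K=[mulR :: fun]]
step 4: [C=(λq. q) | E=∅ | S=∅ | K=[arg :: mulR :: fun]]
step 5: [C=2 | E=∅ | S=∅ | K=[fun :: mulR :: fun]]
step 6: [C=q | E={q↦0} | S={0↦2} | K=[mulR :: fun]]
step 7: [C=(0 - 0) | E=∅ | S={0↦2} | K=[mulL(2) :: fun]]
step 8: [C=0 | E=∅ | S={0↦2} | K=[subR :: mulL(2) :: fun]]
step 9: [C=0 | E=∅ | S={0↦2} | K=[subL(0) :: mulL(2) :: fun]]
step 10: [C=((λx. (if0 x then 6 else x)) ((λv. ((λu. v) -4)) z)) | E={z↦1} | S={0↦2, 1↦0} | K=∅]
step 11: [C=(λx. (if0 x then 6 else x)) | E={z↦1} | S={0↦2, 1↦0} | K=[arg]]
step 12: [C=((λv. ((λu. v) -4)) z) | E={z↦1} | S={0↦2, 1↦0} | K=[fun]]
step 13: [C=(λv. ((λu. v) -4)) | E={z↦1} | S={0↦2, 1↦0} | K=[arg :: fun]]
step 14: [C=z | E={z↦1} | S={0↦2, 1↦0} | K=[fun :: fun]]
step 15: [C=((λu. v) -4) | E={v↦2, z↦1} | S={0↦2, 1↦0, 2↦0} | K=[fun]]
step 16: [C=(λu. v) | E={v↦2, z↦1} | S={0↦2, 1↦0, 2↦0} | K=[arg :: fun]]
step 17: [C=-4 | E={v↦2, z↦1} | S={0↦2, 1↦0, 2↦0} | K=[fun :: fun]]
step 18: [C=v | E={u↦3, v↦2, z↦1} | S={0↦2, 1↦0, 2↦0, 3↦-4} | K=[fun]]
step 19: [C=(if0 x then 6 else x) | E={x↦4, z↦1} | S={0↦2, 1↦0, 2↦0, 3↦-4, 4↦0} | K=∅]
step 20: [C=x | E={x↦4, z↦1} | S={0↦2, 1↦0, 2↦0, 3↦-4, 4↦0} | K=[if0]]
step 21: [C=6 | E={x↦4, z↦1} | S={0↦2, 1↦0, 2↦0, 3↦-4, 4↦0} | K=∅]
→ final value 6

Answer: 6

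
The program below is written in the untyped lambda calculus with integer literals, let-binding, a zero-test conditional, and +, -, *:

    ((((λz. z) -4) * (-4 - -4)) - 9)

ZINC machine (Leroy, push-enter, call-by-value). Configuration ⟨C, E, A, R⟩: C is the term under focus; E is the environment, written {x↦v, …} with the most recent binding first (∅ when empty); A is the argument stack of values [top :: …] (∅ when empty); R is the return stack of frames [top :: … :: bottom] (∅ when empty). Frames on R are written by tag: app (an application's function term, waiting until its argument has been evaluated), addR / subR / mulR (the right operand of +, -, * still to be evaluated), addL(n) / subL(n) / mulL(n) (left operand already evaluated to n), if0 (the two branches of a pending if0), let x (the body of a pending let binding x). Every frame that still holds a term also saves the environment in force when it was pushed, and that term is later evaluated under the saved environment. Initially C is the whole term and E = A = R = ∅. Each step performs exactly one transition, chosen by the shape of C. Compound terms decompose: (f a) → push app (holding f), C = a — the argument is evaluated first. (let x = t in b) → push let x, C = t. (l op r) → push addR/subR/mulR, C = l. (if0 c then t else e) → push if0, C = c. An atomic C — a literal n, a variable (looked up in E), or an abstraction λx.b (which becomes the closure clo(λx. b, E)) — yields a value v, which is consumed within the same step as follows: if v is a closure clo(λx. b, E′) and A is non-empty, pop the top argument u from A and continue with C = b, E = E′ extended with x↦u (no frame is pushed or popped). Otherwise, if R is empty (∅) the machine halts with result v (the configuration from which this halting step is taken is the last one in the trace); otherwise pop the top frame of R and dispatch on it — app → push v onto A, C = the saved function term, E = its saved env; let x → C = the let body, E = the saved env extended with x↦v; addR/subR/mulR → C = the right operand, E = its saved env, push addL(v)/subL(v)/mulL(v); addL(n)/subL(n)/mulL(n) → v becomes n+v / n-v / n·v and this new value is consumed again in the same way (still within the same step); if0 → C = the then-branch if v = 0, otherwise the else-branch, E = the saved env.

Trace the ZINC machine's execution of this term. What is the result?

Answer: -9

Machine steps:
step 0: ⟨C=((((λz. z) -4) * (-4 - -4)) - 9); E=∅; A=∅; R=∅⟩
step 1: ⟨C=(((λz. z) -4) * (-4 - -4)); E=∅; A=∅; R=[subR]⟩
step 2: ⟨C=((λz. z) -4); E=∅; A=∅; R=[mulR :: subR]⟩
step 3: ⟨C=-4; E=∅; A=∅; R=[app :: mulR :: subR]⟩
step 4: ⟨C=(λz. z); E=∅; A=[-4]; R=[mulR :: subR]⟩
step 5: ⟨C=z; E={z↦-4}; A=∅; R=[mulR :: subR]⟩
step 6: ⟨C=(-4 - -4); E=∅; A=∅; R=[mulL(-4) :: subR]⟩
step 7: ⟨C=-4; E=∅; A=∅; R=[subR :: mulL(-4) :: subR]⟩
step 8: ⟨C=-4; E=∅; A=∅; R=[subL(-4) :: mulL(-4) :: subR]⟩
step 9: ⟨C=9; E=∅; A=∅; R=[subL(0)]⟩
→ final value -9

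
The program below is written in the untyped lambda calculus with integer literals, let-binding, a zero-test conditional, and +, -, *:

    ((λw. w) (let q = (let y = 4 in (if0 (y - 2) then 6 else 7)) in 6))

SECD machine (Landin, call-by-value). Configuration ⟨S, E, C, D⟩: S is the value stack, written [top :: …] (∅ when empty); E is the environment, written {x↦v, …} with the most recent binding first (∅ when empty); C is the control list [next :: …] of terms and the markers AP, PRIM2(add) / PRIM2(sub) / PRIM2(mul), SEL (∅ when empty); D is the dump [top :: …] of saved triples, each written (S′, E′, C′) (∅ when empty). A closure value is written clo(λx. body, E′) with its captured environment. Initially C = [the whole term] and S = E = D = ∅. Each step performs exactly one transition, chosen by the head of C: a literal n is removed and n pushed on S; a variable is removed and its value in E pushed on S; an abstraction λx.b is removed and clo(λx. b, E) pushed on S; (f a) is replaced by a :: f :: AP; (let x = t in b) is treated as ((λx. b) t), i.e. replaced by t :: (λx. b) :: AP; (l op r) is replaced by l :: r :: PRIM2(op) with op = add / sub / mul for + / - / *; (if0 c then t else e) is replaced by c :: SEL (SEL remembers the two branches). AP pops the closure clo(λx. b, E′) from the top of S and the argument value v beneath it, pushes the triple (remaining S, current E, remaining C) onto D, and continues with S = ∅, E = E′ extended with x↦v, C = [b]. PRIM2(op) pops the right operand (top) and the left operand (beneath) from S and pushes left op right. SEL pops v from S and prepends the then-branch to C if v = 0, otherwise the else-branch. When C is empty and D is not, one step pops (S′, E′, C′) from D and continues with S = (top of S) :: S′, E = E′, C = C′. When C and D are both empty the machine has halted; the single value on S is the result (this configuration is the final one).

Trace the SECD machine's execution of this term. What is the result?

Answer: 6

Derivation:
t=0: <S=∅, E=∅, C=[((λw. w) (let q = (let y = 4 in (if0 (y - 2) then 6 else 7)) in 6))], D=∅>
t=1: <S=∅, E=∅, C=[(let q = (let y = 4 in (if0 (y - 2) then 6 else 7)) in 6) :: (λw. w) :: AP], D=∅>
t=2: <S=∅, E=∅, C=[(let y = 4 in (if0 (y - 2) then 6 else 7)) :: (λq. 6) :: AP :: (λw. w) :: AP], D=∅>
t=3: <S=∅, E=∅, C=[4 :: (λy. (if0 (y - 2) then 6 else 7)) :: AP :: (λq. 6) :: AP :: (λw. w) :: AP], D=∅>
t=4: <S=[4], E=∅, C=[(λy. (if0 (y - 2) then 6 else 7)) :: AP :: (λq. 6) :: AP :: (λw. w) :: AP], D=∅>
t=5: <S=[clo(λy. (if0 (y - 2) then 6 else 7), ∅) :: 4], E=∅, C=[AP :: (λq. 6) :: AP :: (λw. w) :: AP], D=∅>
t=6: <S=∅, E={y↦4}, C=[(if0 (y - 2) then 6 else 7)], D=[(∅, ∅, [(λq. 6) :: AP :: (λw. w) :: AP])]>
t=7: <S=∅, E={y↦4}, C=[(y - 2) :: SEL], D=[(∅, ∅, [(λq. 6) :: AP :: (λw. w) :: AP])]>
t=8: <S=∅, E={y↦4}, C=[y :: 2 :: PRIM2(sub) :: SEL], D=[(∅, ∅, [(λq. 6) :: AP :: (λw. w) :: AP])]>
t=9: <S=[4], E={y↦4}, C=[2 :: PRIM2(sub) :: SEL], D=[(∅, ∅, [(λq. 6) :: AP :: (λw. w) :: AP])]>
t=10: <S=[2 :: 4], E={y↦4}, C=[PRIM2(sub) :: SEL], D=[(∅, ∅, [(λq. 6) :: AP :: (λw. w) :: AP])]>
t=11: <S=[2], E={y↦4}, C=[SEL], D=[(∅, ∅, [(λq. 6) :: AP :: (λw. w) :: AP])]>
t=12: <S=∅, E={y↦4}, C=[7], D=[(∅, ∅, [(λq. 6) :: AP :: (λw. w) :: AP])]>
t=13: <S=[7], E={y↦4}, C=∅, D=[(∅, ∅, [(λq. 6) :: AP :: (λw. w) :: AP])]>
t=14: <S=[7], E=∅, C=[(λq. 6) :: AP :: (λw. w) :: AP], D=∅>
t=15: <S=[clo(λq. 6, ∅) :: 7], E=∅, C=[AP :: (λw. w) :: AP], D=∅>
t=16: <S=∅, E={q↦7}, C=[6], D=[(∅, ∅, [(λw. w) :: AP])]>
t=17: <S=[6], E={q↦7}, C=∅, D=[(∅, ∅, [(λw. w) :: AP])]>
t=18: <S=[6], E=∅, C=[(λw. w) :: AP], D=∅>
t=19: <S=[clo(λw. w, ∅) :: 6], E=∅, C=[AP], D=∅>
t=20: <S=∅, E={w↦6}, C=[w], D=[(∅, ∅, ∅)]>
t=21: <S=[6], E={w↦6}, C=∅, D=[(∅, ∅, ∅)]>
t=22: <S=[6], E=∅, C=∅, D=∅>
→ final value 6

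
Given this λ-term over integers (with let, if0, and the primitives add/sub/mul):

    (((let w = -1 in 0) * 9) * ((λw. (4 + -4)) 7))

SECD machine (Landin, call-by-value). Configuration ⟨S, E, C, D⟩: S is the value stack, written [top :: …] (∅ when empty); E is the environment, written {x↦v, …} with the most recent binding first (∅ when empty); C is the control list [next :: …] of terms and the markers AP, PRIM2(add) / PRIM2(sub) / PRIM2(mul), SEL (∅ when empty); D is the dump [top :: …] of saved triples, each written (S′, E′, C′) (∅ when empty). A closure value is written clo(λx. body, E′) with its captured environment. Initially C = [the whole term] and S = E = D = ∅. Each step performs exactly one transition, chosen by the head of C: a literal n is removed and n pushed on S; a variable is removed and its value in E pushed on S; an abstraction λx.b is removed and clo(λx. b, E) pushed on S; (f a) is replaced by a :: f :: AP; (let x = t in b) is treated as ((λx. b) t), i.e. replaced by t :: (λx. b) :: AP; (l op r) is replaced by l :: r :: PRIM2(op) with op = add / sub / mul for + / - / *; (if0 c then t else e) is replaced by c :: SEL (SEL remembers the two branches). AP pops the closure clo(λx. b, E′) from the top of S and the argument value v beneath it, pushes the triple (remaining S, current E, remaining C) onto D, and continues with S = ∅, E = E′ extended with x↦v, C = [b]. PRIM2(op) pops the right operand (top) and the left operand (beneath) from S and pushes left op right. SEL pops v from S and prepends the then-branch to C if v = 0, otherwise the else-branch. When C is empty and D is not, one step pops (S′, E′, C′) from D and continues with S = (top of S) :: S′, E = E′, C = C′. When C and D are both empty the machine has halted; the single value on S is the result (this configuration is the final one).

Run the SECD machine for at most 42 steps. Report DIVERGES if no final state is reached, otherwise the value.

step 0: <S=∅, E=∅, C=[(((let w = -1 in 0) * 9) * ((λw. (4 + -4)) 7))], D=∅>
step 1: <S=∅, E=∅, C=[((let w = -1 in 0) * 9) :: ((λw. (4 + -4)) 7) :: PRIM2(mul)], D=∅>
step 2: <S=∅, E=∅, C=[(let w = -1 in 0) :: 9 :: PRIM2(mul) :: ((λw. (4 + -4)) 7) :: PRIM2(mul)], D=∅>
step 3: <S=∅, E=∅, C=[-1 :: (λw. 0) :: AP :: 9 :: PRIM2(mul) :: ((λw. (4 + -4)) 7) :: PRIM2(mul)], D=∅>
step 4: <S=[-1], E=∅, C=[(λw. 0) :: AP :: 9 :: PRIM2(mul) :: ((λw. (4 + -4)) 7) :: PRIM2(mul)], D=∅>
step 5: <S=[clo(λw. 0, ∅) :: -1], E=∅, C=[AP :: 9 :: PRIM2(mul) :: ((λw. (4 + -4)) 7) :: PRIM2(mul)], D=∅>
step 6: <S=∅, E={w↦-1}, C=[0], D=[(∅, ∅, [9 :: PRIM2(mul) :: ((λw. (4 + -4)) 7) :: PRIM2(mul)])]>
step 7: <S=[0], E={w↦-1}, C=∅, D=[(∅, ∅, [9 :: PRIM2(mul) :: ((λw. (4 + -4)) 7) :: PRIM2(mul)])]>
step 8: <S=[0], E=∅, C=[9 :: PRIM2(mul) :: ((λw. (4 + -4)) 7) :: PRIM2(mul)], D=∅>
step 9: <S=[9 :: 0], E=∅, C=[PRIM2(mul) :: ((λw. (4 + -4)) 7) :: PRIM2(mul)], D=∅>
step 10: <S=[0], E=∅, C=[((λw. (4 + -4)) 7) :: PRIM2(mul)], D=∅>
step 11: <S=[0], E=∅, C=[7 :: (λw. (4 + -4)) :: AP :: PRIM2(mul)], D=∅>
step 12: <S=[7 :: 0], E=∅, C=[(λw. (4 + -4)) :: AP :: PRIM2(mul)], D=∅>
step 13: <S=[clo(λw. (4 + -4), ∅) :: 7 :: 0], E=∅, C=[AP :: PRIM2(mul)], D=∅>
step 14: <S=∅, E={w↦7}, C=[(4 + -4)], D=[([0], ∅, [PRIM2(mul)])]>
step 15: <S=∅, E={w↦7}, C=[4 :: -4 :: PRIM2(add)], D=[([0], ∅, [PRIM2(mul)])]>
step 16: <S=[4], E={w↦7}, C=[-4 :: PRIM2(add)], D=[([0], ∅, [PRIM2(mul)])]>
step 17: <S=[-4 :: 4], E={w↦7}, C=[PRIM2(add)], D=[([0], ∅, [PRIM2(mul)])]>
step 18: <S=[0], E={w↦7}, C=∅, D=[([0], ∅, [PRIM2(mul)])]>
step 19: <S=[0 :: 0], E=∅, C=[PRIM2(mul)], D=∅>
step 20: <S=[0], E=∅, C=∅, D=∅>
→ final value 0

Answer: 0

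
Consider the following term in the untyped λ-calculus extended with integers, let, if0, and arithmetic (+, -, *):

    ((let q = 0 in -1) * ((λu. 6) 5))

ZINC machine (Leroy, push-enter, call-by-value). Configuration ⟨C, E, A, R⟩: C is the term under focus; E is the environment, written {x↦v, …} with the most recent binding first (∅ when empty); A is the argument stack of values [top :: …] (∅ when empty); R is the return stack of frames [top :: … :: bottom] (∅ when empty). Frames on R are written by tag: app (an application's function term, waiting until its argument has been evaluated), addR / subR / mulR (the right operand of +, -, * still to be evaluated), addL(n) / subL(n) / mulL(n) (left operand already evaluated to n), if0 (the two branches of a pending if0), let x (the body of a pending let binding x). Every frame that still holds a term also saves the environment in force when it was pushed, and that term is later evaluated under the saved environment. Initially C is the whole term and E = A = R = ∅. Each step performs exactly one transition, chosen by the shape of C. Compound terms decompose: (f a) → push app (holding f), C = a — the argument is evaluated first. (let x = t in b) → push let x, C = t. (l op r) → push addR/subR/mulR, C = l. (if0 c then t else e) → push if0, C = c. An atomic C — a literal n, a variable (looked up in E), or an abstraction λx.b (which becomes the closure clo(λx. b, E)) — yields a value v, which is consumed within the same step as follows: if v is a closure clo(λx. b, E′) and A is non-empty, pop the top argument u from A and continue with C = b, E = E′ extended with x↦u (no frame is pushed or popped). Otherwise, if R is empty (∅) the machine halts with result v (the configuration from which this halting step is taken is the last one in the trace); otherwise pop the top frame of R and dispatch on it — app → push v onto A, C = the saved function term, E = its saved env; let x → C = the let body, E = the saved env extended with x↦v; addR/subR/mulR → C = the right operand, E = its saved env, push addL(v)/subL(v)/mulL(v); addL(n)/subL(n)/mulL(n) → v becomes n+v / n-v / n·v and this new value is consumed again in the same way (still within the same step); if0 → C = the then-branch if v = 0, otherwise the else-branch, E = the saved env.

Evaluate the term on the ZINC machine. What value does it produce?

Answer: -6

Execution trace:
step 0: [C=((let q = 0 in -1) * ((λu. 6) 5)) | E=∅ | A=∅ | R=∅]
step 1: [C=(let q = 0 in -1) | E=∅ | A=∅ | R=[mulR]]
step 2: [C=0 | E=∅ | A=∅ | R=[let q :: mulR]]
step 3: [C=-1 | E={q↦0} | A=∅ | R=[mulR]]
step 4: [C=((λu. 6) 5) | E=∅ | A=∅ | R=[mulL(-1)]]
step 5: [C=5 | E=∅ | A=∅ | R=[app :: mulL(-1)]]
step 6: [C=(λu. 6) | E=∅ | A=[5] | R=[mulL(-1)]]
step 7: [C=6 | E={u↦5} | A=∅ | R=[mulL(-1)]]
→ final value -6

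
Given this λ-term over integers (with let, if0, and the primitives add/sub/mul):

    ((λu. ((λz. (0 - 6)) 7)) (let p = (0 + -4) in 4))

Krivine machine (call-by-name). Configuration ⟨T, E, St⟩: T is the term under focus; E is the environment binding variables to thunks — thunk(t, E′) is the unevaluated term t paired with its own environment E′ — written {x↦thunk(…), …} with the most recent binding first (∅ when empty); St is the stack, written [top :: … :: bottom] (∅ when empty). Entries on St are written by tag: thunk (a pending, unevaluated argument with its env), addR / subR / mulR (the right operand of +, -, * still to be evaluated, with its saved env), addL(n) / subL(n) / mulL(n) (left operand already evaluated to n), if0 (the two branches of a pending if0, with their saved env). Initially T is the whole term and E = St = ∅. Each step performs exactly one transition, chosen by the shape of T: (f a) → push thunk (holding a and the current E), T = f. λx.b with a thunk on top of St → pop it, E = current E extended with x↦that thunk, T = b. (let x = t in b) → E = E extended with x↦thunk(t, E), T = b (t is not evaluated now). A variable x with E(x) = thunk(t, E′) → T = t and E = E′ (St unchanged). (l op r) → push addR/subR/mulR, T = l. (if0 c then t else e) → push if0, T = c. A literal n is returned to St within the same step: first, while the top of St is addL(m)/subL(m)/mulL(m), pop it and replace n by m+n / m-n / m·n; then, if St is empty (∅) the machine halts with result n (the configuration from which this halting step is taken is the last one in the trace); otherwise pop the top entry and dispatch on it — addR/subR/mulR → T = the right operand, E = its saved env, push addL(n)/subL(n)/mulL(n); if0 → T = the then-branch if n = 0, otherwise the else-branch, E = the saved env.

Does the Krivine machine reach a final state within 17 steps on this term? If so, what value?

[0] ⟨T=((λu. ((λz. (0 - 6)) 7)) (let p = (0 + -4) in 4)); E=∅; St=∅⟩
[1] ⟨T=(λu. ((λz. (0 - 6)) 7)); E=∅; St=[thunk]⟩
[2] ⟨T=((λz. (0 - 6)) 7); E={u↦thunk((let p = (0 + -4) in 4), ∅)}; St=∅⟩
[3] ⟨T=(λz. (0 - 6)); E={u↦thunk((let p = (0 + -4) in 4), ∅)}; St=[thunk]⟩
[4] ⟨T=(0 - 6); E={z↦thunk(7, {u↦thunk((let p = (0 + -4) in 4), ∅)}), u↦thunk((let p = (0 + -4) in 4), ∅)}; St=∅⟩
[5] ⟨T=0; E={z↦thunk(7, {u↦thunk((let p = (0 + -4) in 4), ∅)}), u↦thunk((let p = (0 + -4) in 4), ∅)}; St=[subR]⟩
[6] ⟨T=6; E={z↦thunk(7, {u↦thunk((let p = (0 + -4) in 4), ∅)}), u↦thunk((let p = (0 + -4) in 4), ∅)}; St=[subL(0)]⟩
→ final value -6

Answer: -6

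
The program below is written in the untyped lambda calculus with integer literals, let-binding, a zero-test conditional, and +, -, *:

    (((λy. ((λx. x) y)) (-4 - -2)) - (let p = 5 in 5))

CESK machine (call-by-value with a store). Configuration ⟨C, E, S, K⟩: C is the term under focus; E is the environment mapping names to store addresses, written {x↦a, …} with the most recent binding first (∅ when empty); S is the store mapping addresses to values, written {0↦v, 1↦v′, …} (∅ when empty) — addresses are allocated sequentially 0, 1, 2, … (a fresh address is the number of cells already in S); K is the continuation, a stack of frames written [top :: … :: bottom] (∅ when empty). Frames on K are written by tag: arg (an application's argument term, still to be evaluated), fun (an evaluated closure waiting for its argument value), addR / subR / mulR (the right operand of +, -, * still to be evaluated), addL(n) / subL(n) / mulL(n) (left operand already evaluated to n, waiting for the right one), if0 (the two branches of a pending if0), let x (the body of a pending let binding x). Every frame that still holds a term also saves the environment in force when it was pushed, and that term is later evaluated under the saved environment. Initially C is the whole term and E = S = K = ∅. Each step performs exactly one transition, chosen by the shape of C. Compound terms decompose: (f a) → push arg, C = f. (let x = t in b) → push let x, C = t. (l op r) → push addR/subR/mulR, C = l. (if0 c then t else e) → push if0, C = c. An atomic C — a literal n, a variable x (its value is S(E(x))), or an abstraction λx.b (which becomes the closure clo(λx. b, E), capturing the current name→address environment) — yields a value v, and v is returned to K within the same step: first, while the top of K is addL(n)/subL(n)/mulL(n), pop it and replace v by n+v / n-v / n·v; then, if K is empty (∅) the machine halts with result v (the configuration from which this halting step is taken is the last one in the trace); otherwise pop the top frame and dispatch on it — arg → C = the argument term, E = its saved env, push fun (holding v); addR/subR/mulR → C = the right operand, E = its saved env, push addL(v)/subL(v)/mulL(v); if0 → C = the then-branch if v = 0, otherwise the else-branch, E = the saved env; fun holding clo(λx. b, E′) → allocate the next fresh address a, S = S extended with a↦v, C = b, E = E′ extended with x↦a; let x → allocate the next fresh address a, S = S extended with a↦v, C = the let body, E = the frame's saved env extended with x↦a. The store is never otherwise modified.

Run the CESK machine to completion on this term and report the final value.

[0] [C=(((λy. ((λx. x) y)) (-4 - -2)) - (let p = 5 in 5)) | E=∅ | S=∅ | K=∅]
[1] [C=((λy. ((λx. x) y)) (-4 - -2)) | E=∅ | S=∅ | K=[subR]]
[2] [C=(λy. ((λx. x) y)) | E=∅ | S=∅ | K=[arg :: subR]]
[3] [C=(-4 - -2) | E=∅ | S=∅ | K=[fun :: subR]]
[4] [C=-4 | E=∅ | S=∅ | K=[subR :: fun :: subR]]
[5] [C=-2 | E=∅ | S=∅ | K=[subL(-4) :: fun :: subR]]
[6] [C=((λx. x) y) | E={y↦0} | S={0↦-2} | K=[subR]]
[7] [C=(λx. x) | E={y↦0} | S={0↦-2} | K=[arg :: subR]]
[8] [C=y | E={y↦0} | S={0↦-2} | K=[fun :: subR]]
[9] [C=x | E={x↦1, y↦0} | S={0↦-2, 1↦-2} | K=[subR]]
[10] [C=(let p = 5 in 5) | E=∅ | S={0↦-2, 1↦-2} | K=[subL(-2)]]
[11] [C=5 | E=∅ | S={0↦-2, 1↦-2} | K=[let p :: subL(-2)]]
[12] [C=5 | E={p↦2} | S={0↦-2, 1↦-2, 2↦5} | K=[subL(-2)]]
→ final value -7

Answer: -7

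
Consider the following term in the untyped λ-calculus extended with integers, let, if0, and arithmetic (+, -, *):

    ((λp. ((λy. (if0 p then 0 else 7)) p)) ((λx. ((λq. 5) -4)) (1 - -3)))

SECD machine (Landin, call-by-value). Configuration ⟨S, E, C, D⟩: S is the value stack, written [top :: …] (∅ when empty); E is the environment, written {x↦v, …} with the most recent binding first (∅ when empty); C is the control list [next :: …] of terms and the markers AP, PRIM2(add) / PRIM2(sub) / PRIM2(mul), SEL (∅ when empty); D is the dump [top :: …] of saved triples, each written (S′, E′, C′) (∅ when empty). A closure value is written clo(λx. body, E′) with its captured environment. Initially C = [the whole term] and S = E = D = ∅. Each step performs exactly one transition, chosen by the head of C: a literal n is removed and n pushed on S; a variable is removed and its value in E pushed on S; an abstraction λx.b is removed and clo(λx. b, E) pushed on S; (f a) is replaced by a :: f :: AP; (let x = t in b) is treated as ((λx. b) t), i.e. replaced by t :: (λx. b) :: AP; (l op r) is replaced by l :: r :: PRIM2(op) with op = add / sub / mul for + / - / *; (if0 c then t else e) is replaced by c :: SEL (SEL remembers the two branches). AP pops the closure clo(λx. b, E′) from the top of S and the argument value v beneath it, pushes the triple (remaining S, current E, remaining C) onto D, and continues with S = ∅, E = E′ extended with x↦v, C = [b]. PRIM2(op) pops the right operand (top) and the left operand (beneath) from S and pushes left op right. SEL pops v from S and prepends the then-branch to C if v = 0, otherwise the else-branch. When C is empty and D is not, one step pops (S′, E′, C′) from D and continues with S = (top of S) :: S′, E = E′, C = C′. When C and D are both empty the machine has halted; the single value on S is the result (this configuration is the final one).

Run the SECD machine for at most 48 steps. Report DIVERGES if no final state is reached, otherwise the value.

Answer: 7

Execution trace:
step 0: [S=∅ | E=∅ | C=[((λp. ((λy. (if0 p then 0 else 7)) p)) ((λx. ((λq. 5) -4)) (1 - -3)))] | D=∅]
step 1: [S=∅ | E=∅ | C=[((λx. ((λq. 5) -4)) (1 - -3)) :: (λp. ((λy. (if0 p then 0 else 7)) p)) :: AP] | D=∅]
step 2: [S=∅ | E=∅ | C=[(1 - -3) :: (λx. ((λq. 5) -4)) :: AP :: (λp. ((λy. (if0 p then 0 else 7)) p)) :: AP] | D=∅]
step 3: [S=∅ | E=∅ | C=[1 :: -3 :: PRIM2(sub) :: (λx. ((λq. 5) -4)) :: AP :: (λp. ((λy. (if0 p then 0 else 7)) p)) :: AP] | D=∅]
step 4: [S=[1] | E=∅ | C=[-3 :: PRIM2(sub) :: (λx. ((λq. 5) -4)) :: AP :: (λp. ((λy. (if0 p then 0 else 7)) p)) :: AP] | D=∅]
step 5: [S=[-3 :: 1] | E=∅ | C=[PRIM2(sub) :: (λx. ((λq. 5) -4)) :: AP :: (λp. ((λy. (if0 p then 0 else 7)) p)) :: AP] | D=∅]
step 6: [S=[4] | E=∅ | C=[(λx. ((λq. 5) -4)) :: AP :: (λp. ((λy. (if0 p then 0 else 7)) p)) :: AP] | D=∅]
step 7: [S=[clo(λx. ((λq. 5) -4), ∅) :: 4] | E=∅ | C=[AP :: (λp. ((λy. (if0 p then 0 else 7)) p)) :: AP] | D=∅]
step 8: [S=∅ | E={x↦4} | C=[((λq. 5) -4)] | D=[(∅, ∅, [(λp. ((λy. (if0 p then 0 else 7)) p)) :: AP])]]
step 9: [S=∅ | E={x↦4} | C=[-4 :: (λq. 5) :: AP] | D=[(∅, ∅, [(λp. ((λy. (if0 p then 0 else 7)) p)) :: AP])]]
step 10: [S=[-4] | E={x↦4} | C=[(λq. 5) :: AP] | D=[(∅, ∅, [(λp. ((λy. (if0 p then 0 else 7)) p)) :: AP])]]
step 11: [S=[clo(λq. 5, {x↦4}) :: -4] | E={x↦4} | C=[AP] | D=[(∅, ∅, [(λp. ((λy. (if0 p then 0 else 7)) p)) :: AP])]]
step 12: [S=∅ | E={q↦-4, x↦4} | C=[5] | D=[(∅, {x↦4}, ∅) :: (∅, ∅, [(λp. ((λy. (if0 p then 0 else 7)) p)) :: AP])]]
step 13: [S=[5] | E={q↦-4, x↦4} | C=∅ | D=[(∅, {x↦4}, ∅) :: (∅, ∅, [(λp. ((λy. (if0 p then 0 else 7)) p)) :: AP])]]
step 14: [S=[5] | E={x↦4} | C=∅ | D=[(∅, ∅, [(λp. ((λy. (if0 p then 0 else 7)) p)) :: AP])]]
step 15: [S=[5] | E=∅ | C=[(λp. ((λy. (if0 p then 0 else 7)) p)) :: AP] | D=∅]
step 16: [S=[clo(λp. ((λy. (if0 p then 0 else 7)) p), ∅) :: 5] | E=∅ | C=[AP] | D=∅]
step 17: [S=∅ | E={p↦5} | C=[((λy. (if0 p then 0 else 7)) p)] | D=[(∅, ∅, ∅)]]
step 18: [S=∅ | E={p↦5} | C=[p :: (λy. (if0 p then 0 else 7)) :: AP] | D=[(∅, ∅, ∅)]]
step 19: [S=[5] | E={p↦5} | C=[(λy. (if0 p then 0 else 7)) :: AP] | D=[(∅, ∅, ∅)]]
step 20: [S=[clo(λy. (if0 p then 0 else 7), {p↦5}) :: 5] | E={p↦5} | C=[AP] | D=[(∅, ∅, ∅)]]
step 21: [S=∅ | E={y↦5, p↦5} | C=[(if0 p then 0 else 7)] | D=[(∅, {p↦5}, ∅) :: (∅, ∅, ∅)]]
step 22: [S=∅ | E={y↦5, p↦5} | C=[p :: SEL] | D=[(∅, {p↦5}, ∅) :: (∅, ∅, ∅)]]
step 23: [S=[5] | E={y↦5, p↦5} | C=[SEL] | D=[(∅, {p↦5}, ∅) :: (∅, ∅, ∅)]]
step 24: [S=∅ | E={y↦5, p↦5} | C=[7] | D=[(∅, {p↦5}, ∅) :: (∅, ∅, ∅)]]
step 25: [S=[7] | E={y↦5, p↦5} | C=∅ | D=[(∅, {p↦5}, ∅) :: (∅, ∅, ∅)]]
step 26: [S=[7] | E={p↦5} | C=∅ | D=[(∅, ∅, ∅)]]
step 27: [S=[7] | E=∅ | C=∅ | D=∅]
→ final value 7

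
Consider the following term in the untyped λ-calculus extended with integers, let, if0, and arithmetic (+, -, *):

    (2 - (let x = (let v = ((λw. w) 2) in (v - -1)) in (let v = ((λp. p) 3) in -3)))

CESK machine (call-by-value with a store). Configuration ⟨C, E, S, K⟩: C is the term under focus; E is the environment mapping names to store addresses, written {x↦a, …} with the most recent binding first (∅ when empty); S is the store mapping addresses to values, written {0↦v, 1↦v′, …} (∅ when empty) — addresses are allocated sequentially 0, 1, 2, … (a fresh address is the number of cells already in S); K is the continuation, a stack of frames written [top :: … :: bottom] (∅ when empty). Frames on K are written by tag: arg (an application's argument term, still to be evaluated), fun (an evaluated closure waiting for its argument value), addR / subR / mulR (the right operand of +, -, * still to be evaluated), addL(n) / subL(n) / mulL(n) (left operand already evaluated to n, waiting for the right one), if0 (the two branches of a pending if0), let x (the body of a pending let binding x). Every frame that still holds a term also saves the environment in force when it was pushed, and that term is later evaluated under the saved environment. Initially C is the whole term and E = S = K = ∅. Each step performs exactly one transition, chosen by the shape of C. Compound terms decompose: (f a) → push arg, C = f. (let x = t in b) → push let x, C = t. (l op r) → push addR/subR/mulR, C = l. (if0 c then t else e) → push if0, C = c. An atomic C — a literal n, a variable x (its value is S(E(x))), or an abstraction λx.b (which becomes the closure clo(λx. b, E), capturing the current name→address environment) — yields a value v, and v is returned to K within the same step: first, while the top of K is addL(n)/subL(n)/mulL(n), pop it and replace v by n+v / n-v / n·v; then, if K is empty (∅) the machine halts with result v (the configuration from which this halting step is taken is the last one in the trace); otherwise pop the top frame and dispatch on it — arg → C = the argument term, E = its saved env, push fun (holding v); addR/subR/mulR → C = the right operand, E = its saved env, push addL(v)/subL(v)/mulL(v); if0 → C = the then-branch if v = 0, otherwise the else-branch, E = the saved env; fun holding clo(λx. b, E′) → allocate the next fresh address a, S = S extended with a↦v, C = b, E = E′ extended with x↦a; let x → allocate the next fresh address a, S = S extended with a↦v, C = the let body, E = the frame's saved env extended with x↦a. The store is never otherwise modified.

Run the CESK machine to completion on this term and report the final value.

Answer: 5

Execution trace:
step 0: [C=(2 - (let x = (let v = ((λw. w) 2) in (v - -1)) in (let v = ((λp. p) 3) in -3))) | E=∅ | S=∅ | K=∅]
step 1: [C=2 | E=∅ | S=∅ | K=[subR]]
step 2: [C=(let x = (let v = ((λw. w) 2) in (v - -1)) in (let v = ((λp. p) 3) in -3)) | E=∅ | S=∅ | K=[subL(2)]]
step 3: [C=(let v = ((λw. w) 2) in (v - -1)) | E=∅ | S=∅ | K=[let x :: subL(2)]]
step 4: [C=((λw. w) 2) | E=∅ | S=∅ | K=[let v :: let x :: subL(2)]]
step 5: [C=(λw. w) | E=∅ | S=∅ | K=[arg :: let v :: let x :: subL(2)]]
step 6: [C=2 | E=∅ | S=∅ | K=[fun :: let v :: let x :: subL(2)]]
step 7: [C=w | E={w↦0} | S={0↦2} | K=[let v :: let x :: subL(2)]]
step 8: [C=(v - -1) | E={v↦1} | S={0↦2, 1↦2} | K=[let x :: subL(2)]]
step 9: [C=v | E={v↦1} | S={0↦2, 1↦2} | K=[subR :: let x :: subL(2)]]
step 10: [C=-1 | E={v↦1} | S={0↦2, 1↦2} | K=[subL(2) :: let x :: subL(2)]]
step 11: [C=(let v = ((λp. p) 3) in -3) | E={x↦2} | S={0↦2, 1↦2, 2↦3} | K=[subL(2)]]
step 12: [C=((λp. p) 3) | E={x↦2} | S={0↦2, 1↦2, 2↦3} | K=[let v :: subL(2)]]
step 13: [C=(λp. p) | E={x↦2} | S={0↦2, 1↦2, 2↦3} | K=[arg :: let v :: subL(2)]]
step 14: [C=3 | E={x↦2} | S={0↦2, 1↦2, 2↦3} | K=[fun :: let v :: subL(2)]]
step 15: [C=p | E={p↦3, x↦2} | S={0↦2, 1↦2, 2↦3, 3↦3} | K=[let v :: subL(2)]]
step 16: [C=-3 | E={v↦4, x↦2} | S={0↦2, 1↦2, 2↦3, 3↦3, 4↦3} | K=[subL(2)]]
→ final value 5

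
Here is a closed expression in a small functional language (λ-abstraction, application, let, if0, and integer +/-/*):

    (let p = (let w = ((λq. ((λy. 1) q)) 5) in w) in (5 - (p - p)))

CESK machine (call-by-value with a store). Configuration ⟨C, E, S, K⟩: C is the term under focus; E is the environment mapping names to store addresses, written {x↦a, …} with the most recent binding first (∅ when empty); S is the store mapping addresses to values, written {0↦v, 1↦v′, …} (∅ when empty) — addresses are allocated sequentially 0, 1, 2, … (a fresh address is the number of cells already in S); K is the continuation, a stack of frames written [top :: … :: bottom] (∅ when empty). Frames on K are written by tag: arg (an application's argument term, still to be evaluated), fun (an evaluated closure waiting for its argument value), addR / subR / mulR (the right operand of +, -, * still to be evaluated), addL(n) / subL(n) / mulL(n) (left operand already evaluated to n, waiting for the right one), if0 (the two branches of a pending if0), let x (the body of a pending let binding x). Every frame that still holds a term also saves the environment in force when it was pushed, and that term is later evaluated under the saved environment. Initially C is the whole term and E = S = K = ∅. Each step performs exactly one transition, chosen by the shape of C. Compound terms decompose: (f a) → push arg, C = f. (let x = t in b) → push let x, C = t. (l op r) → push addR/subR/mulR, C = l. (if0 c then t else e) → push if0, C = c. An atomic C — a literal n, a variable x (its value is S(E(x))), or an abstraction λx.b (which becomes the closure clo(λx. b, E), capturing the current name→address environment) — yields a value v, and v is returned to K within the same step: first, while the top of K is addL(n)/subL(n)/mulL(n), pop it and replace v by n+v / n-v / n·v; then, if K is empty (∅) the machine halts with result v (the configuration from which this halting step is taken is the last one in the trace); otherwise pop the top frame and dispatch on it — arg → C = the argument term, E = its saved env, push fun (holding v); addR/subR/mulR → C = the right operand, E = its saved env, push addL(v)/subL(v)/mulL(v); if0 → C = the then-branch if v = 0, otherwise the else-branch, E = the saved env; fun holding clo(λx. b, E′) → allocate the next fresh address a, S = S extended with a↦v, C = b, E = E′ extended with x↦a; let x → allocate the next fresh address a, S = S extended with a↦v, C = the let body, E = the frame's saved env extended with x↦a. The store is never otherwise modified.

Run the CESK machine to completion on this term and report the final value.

Answer: 5

Execution trace:
t=0: ⟨C=(let p = (let w = ((λq. ((λy. 1) q)) 5) in w) in (5 - (p - p))); E=∅; S=∅; K=∅⟩
t=1: ⟨C=(let w = ((λq. ((λy. 1) q)) 5) in w); E=∅; S=∅; K=[let p]⟩
t=2: ⟨C=((λq. ((λy. 1) q)) 5); E=∅; S=∅; K=[let w :: let p]⟩
t=3: ⟨C=(λq. ((λy. 1) q)); E=∅; S=∅; K=[arg :: let w :: let p]⟩
t=4: ⟨C=5; E=∅; S=∅; K=[fun :: let w :: let p]⟩
t=5: ⟨C=((λy. 1) q); E={q↦0}; S={0↦5}; K=[let w :: let p]⟩
t=6: ⟨C=(λy. 1); E={q↦0}; S={0↦5}; K=[arg :: let w :: let p]⟩
t=7: ⟨C=q; E={q↦0}; S={0↦5}; K=[fun :: let w :: let p]⟩
t=8: ⟨C=1; E={y↦1, q↦0}; S={0↦5, 1↦5}; K=[let w :: let p]⟩
t=9: ⟨C=w; E={w↦2}; S={0↦5, 1↦5, 2↦1}; K=[let p]⟩
t=10: ⟨C=(5 - (p - p)); E={p↦3}; S={0↦5, 1↦5, 2↦1, 3↦1}; K=∅⟩
t=11: ⟨C=5; E={p↦3}; S={0↦5, 1↦5, 2↦1, 3↦1}; K=[subR]⟩
t=12: ⟨C=(p - p); E={p↦3}; S={0↦5, 1↦5, 2↦1, 3↦1}; K=[subL(5)]⟩
t=13: ⟨C=p; E={p↦3}; S={0↦5, 1↦5, 2↦1, 3↦1}; K=[subR :: subL(5)]⟩
t=14: ⟨C=p; E={p↦3}; S={0↦5, 1↦5, 2↦1, 3↦1}; K=[subL(1) :: subL(5)]⟩
→ final value 5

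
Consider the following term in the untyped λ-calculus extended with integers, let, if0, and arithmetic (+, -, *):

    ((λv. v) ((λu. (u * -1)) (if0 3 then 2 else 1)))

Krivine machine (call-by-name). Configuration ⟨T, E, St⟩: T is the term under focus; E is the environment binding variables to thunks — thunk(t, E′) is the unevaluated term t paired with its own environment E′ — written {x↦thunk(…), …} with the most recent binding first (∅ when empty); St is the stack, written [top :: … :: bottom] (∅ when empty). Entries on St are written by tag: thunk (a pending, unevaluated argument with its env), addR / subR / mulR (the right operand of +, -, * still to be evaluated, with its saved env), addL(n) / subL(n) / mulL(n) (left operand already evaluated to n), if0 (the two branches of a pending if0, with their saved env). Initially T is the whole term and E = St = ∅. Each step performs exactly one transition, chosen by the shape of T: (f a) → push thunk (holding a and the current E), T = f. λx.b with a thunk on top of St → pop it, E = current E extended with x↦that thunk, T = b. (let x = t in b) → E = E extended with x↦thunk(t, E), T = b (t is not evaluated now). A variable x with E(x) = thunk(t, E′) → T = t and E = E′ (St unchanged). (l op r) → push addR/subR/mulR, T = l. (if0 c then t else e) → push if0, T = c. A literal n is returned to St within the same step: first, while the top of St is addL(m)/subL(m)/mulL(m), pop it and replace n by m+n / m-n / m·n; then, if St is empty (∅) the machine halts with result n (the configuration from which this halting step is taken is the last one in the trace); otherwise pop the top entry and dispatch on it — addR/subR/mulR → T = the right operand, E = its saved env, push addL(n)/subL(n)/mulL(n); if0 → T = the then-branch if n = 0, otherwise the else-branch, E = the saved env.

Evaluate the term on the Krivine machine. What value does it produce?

t=0: <T=((λv. v) ((λu. (u * -1)) (if0 3 then 2 else 1))), E=∅, St=∅>
t=1: <T=(λv. v), E=∅, St=[thunk]>
t=2: <T=v, E={v↦thunk(((λu. (u * -1)) (if0 3 then 2 else 1)), ∅)}, St=∅>
t=3: <T=((λu. (u * -1)) (if0 3 then 2 else 1)), E=∅, St=∅>
t=4: <T=(λu. (u * -1)), E=∅, St=[thunk]>
t=5: <T=(u * -1), E={u↦thunk((if0 3 then 2 else 1), ∅)}, St=∅>
t=6: <T=u, E={u↦thunk((if0 3 then 2 else 1), ∅)}, St=[mulR]>
t=7: <T=(if0 3 then 2 else 1), E=∅, St=[mulR]>
t=8: <T=3, E=∅, St=[if0 :: mulR]>
t=9: <T=1, E=∅, St=[mulR]>
t=10: <T=-1, E={u↦thunk((if0 3 then 2 else 1), ∅)}, St=[mulL(1)]>
→ final value -1

Answer: -1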